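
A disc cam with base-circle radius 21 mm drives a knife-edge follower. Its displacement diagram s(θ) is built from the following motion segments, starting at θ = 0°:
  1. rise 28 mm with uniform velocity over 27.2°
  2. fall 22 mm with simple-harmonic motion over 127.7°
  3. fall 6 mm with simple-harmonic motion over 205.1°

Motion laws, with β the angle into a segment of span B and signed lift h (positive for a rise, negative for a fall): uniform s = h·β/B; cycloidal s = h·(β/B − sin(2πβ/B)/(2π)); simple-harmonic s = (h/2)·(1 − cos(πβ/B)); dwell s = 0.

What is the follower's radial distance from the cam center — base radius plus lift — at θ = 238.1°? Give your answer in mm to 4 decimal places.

seg 1 [0°–27.2°] uniform, h=28: full span → s += 28 → s = 28.0000
seg 2 [27.2°–154.9°] simple-harmonic, h=-22: full span → s += -22 → s = 6.0000
seg 3 [154.9°–360°] simple-harmonic, h=-6: θ=238.1° here. β=83.2, B=205.1. -6/2·(1 − cos(π·0.4057)) = -2.1238 → s = 3.8762
radial distance = base radius + s = 21 + 3.8762 = 24.8762

24.8762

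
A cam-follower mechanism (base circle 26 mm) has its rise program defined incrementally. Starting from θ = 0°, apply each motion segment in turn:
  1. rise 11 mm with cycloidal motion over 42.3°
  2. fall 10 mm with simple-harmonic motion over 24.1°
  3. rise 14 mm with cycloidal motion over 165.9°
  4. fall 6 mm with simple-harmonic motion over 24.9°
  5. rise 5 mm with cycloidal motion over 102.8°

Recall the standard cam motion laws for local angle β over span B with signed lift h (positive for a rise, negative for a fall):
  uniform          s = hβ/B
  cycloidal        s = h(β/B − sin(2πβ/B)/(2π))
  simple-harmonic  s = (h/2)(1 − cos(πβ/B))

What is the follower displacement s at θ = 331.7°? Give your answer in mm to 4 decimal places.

seg 1 [0°–42.3°] cycloidal, h=11: full span → s += 11 → s = 11.0000
seg 2 [42.3°–66.4°] simple-harmonic, h=-10: full span → s += -10 → s = 1.0000
seg 3 [66.4°–232.3°] cycloidal, h=14: full span → s += 14 → s = 15.0000
seg 4 [232.3°–257.2°] simple-harmonic, h=-6: full span → s += -6 → s = 9.0000
seg 5 [257.2°–360°] cycloidal, h=5: θ=331.7° here. β=74.5, B=102.8. 5·(0.7247 − sin(2π·0.7247)/(2π)) = 4.4093 → s = 13.4093

13.4093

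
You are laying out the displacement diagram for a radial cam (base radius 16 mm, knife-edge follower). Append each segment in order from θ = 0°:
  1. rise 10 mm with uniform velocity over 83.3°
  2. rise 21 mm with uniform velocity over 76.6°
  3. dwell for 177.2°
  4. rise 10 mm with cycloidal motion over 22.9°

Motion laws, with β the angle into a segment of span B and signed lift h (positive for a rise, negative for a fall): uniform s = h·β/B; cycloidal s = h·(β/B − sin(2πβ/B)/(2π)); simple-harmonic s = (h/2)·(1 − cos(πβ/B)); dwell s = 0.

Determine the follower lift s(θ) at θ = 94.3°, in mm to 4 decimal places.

seg 1 [0°–83.3°] uniform, h=10: full span → s += 10 → s = 10.0000
seg 2 [83.3°–159.9°] uniform, h=21: θ=94.3° here. β=11, B=76.6. 21·11/76.6 = 3.0157 → s = 13.0157

13.0157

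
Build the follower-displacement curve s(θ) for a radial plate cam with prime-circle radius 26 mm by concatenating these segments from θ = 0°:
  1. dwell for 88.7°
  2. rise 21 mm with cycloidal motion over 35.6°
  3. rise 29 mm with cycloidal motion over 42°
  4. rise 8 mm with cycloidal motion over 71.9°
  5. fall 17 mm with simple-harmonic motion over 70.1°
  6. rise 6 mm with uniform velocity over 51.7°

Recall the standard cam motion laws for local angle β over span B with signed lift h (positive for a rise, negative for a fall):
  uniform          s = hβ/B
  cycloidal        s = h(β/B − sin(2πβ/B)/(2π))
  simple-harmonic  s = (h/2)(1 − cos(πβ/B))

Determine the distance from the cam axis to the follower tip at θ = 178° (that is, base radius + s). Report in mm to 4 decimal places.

seg 1 [0°–88.7°] dwell: s stays 0.0000
seg 2 [88.7°–124.3°] cycloidal, h=21: full span → s += 21 → s = 21.0000
seg 3 [124.3°–166.3°] cycloidal, h=29: full span → s += 29 → s = 50.0000
seg 4 [166.3°–238.2°] cycloidal, h=8: θ=178° here. β=11.7, B=71.9. 8·(0.1627 − sin(2π·0.1627)/(2π)) = 0.2152 → s = 50.2152
radial distance = base radius + s = 26 + 50.2152 = 76.2152

76.2152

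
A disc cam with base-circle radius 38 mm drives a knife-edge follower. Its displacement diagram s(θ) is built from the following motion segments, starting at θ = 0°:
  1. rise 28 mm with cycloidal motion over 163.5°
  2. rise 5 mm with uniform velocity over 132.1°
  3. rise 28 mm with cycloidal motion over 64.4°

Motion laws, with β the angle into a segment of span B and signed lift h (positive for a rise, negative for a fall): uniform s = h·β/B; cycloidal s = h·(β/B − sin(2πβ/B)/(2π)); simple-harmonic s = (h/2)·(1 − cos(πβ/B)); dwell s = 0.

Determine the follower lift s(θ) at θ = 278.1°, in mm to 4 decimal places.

seg 1 [0°–163.5°] cycloidal, h=28: full span → s += 28 → s = 28.0000
seg 2 [163.5°–295.6°] uniform, h=5: θ=278.1° here. β=114.6, B=132.1. 5·114.6/132.1 = 4.3376 → s = 32.3376

32.3376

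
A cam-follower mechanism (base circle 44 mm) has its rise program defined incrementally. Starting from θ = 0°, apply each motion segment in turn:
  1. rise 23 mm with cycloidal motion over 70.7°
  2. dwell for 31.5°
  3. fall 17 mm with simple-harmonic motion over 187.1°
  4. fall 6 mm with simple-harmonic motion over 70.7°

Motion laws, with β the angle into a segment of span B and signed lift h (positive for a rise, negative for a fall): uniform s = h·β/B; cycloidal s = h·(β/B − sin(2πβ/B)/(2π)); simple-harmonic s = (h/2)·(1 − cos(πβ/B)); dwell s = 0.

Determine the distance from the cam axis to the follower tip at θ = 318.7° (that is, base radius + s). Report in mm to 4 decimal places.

seg 1 [0°–70.7°] cycloidal, h=23: full span → s += 23 → s = 23.0000
seg 2 [70.7°–102.2°] dwell: s stays 23.0000
seg 3 [102.2°–289.3°] simple-harmonic, h=-17: full span → s += -17 → s = 6.0000
seg 4 [289.3°–360°] simple-harmonic, h=-6: θ=318.7° here. β=29.4, B=70.7. -6/2·(1 − cos(π·0.4158)) = -2.2160 → s = 3.7840
radial distance = base radius + s = 44 + 3.7840 = 47.7840

47.7840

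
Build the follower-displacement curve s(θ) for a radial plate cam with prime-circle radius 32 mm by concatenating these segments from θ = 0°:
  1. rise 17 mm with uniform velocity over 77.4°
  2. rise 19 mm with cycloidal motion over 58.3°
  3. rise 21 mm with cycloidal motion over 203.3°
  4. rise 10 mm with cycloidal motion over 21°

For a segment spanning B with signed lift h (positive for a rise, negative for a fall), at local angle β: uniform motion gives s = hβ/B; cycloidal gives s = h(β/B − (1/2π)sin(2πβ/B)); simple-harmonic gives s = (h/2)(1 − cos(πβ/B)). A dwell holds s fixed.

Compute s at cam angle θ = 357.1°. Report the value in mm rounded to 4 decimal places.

seg 1 [0°–77.4°] uniform, h=17: full span → s += 17 → s = 17.0000
seg 2 [77.4°–135.7°] cycloidal, h=19: full span → s += 19 → s = 36.0000
seg 3 [135.7°–339°] cycloidal, h=21: full span → s += 21 → s = 57.0000
seg 4 [339°–360°] cycloidal, h=10: θ=357.1° here. β=18.1, B=21. 10·(0.8619 − sin(2π·0.8619)/(2π)) = 9.8331 → s = 66.8331

66.8331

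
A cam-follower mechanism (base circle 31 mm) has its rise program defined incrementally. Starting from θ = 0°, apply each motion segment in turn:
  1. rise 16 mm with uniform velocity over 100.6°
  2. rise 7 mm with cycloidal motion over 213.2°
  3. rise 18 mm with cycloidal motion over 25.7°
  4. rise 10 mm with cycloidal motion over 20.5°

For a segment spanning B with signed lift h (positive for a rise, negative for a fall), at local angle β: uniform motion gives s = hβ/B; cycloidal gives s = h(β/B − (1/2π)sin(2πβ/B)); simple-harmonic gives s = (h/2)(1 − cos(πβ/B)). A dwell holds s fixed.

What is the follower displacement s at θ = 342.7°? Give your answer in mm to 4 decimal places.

seg 1 [0°–100.6°] uniform, h=16: full span → s += 16 → s = 16.0000
seg 2 [100.6°–313.8°] cycloidal, h=7: full span → s += 7 → s = 23.0000
seg 3 [313.8°–339.5°] cycloidal, h=18: full span → s += 18 → s = 41.0000
seg 4 [339.5°–360°] cycloidal, h=10: θ=342.7° here. β=3.2, B=20.5. 10·(0.1561 − sin(2π·0.1561)/(2π)) = 0.2385 → s = 41.2385

41.2385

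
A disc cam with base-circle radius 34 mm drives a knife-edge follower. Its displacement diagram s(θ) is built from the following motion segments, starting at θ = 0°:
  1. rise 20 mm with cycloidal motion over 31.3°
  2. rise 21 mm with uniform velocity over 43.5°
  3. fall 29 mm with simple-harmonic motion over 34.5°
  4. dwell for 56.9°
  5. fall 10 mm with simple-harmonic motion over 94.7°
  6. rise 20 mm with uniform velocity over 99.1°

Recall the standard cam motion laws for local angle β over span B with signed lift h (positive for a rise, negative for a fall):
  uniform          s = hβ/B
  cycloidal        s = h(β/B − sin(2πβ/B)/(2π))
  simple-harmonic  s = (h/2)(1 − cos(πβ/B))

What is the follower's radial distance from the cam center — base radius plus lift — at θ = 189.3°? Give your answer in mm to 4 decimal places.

seg 1 [0°–31.3°] cycloidal, h=20: full span → s += 20 → s = 20.0000
seg 2 [31.3°–74.8°] uniform, h=21: full span → s += 21 → s = 41.0000
seg 3 [74.8°–109.3°] simple-harmonic, h=-29: full span → s += -29 → s = 12.0000
seg 4 [109.3°–166.2°] dwell: s stays 12.0000
seg 5 [166.2°–260.9°] simple-harmonic, h=-10: θ=189.3° here. β=23.1, B=94.7. -10/2·(1 − cos(π·0.2439)) = -1.3977 → s = 10.6023
radial distance = base radius + s = 34 + 10.6023 = 44.6023

44.6023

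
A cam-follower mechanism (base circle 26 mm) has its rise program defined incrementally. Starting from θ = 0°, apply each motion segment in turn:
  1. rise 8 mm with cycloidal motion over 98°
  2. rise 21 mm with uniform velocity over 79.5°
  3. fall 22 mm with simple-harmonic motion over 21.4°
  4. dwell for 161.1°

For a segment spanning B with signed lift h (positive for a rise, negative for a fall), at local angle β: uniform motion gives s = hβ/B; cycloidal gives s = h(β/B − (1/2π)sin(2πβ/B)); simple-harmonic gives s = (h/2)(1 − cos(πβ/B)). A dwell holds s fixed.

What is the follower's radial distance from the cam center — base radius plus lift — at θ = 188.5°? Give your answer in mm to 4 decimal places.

seg 1 [0°–98°] cycloidal, h=8: full span → s += 8 → s = 8.0000
seg 2 [98°–177.5°] uniform, h=21: full span → s += 21 → s = 29.0000
seg 3 [177.5°–198.9°] simple-harmonic, h=-22: θ=188.5° here. β=11, B=21.4. -22/2·(1 − cos(π·0.5140)) = -11.4843 → s = 17.5157
radial distance = base radius + s = 26 + 17.5157 = 43.5157

43.5157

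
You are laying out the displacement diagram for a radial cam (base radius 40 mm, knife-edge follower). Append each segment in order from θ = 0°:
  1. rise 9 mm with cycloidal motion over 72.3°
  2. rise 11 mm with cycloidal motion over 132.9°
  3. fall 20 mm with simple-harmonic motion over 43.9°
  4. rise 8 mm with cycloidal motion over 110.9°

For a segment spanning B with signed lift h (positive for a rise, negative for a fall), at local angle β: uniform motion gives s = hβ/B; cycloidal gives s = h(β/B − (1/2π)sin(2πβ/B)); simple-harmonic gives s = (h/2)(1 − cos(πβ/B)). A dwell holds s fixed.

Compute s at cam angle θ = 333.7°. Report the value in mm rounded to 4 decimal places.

seg 1 [0°–72.3°] cycloidal, h=9: full span → s += 9 → s = 9.0000
seg 2 [72.3°–205.2°] cycloidal, h=11: full span → s += 11 → s = 20.0000
seg 3 [205.2°–249.1°] simple-harmonic, h=-20: full span → s += -20 → s = 0.0000
seg 4 [249.1°–360°] cycloidal, h=8: θ=333.7° here. β=84.6, B=110.9. 8·(0.7628 − sin(2π·0.7628)/(2π)) = 7.3719 → s = 7.3719

7.3719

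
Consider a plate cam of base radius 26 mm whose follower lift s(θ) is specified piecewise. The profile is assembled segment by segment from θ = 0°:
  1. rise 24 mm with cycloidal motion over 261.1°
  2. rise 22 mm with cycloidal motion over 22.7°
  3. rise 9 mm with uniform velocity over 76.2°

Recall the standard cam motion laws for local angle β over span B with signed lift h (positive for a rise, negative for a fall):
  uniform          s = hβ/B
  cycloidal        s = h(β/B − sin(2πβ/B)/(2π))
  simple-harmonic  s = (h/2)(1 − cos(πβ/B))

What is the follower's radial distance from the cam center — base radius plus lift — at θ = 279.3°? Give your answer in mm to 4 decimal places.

seg 1 [0°–261.1°] cycloidal, h=24: full span → s += 24 → s = 24.0000
seg 2 [261.1°–283.8°] cycloidal, h=22: θ=279.3° here. β=18.2, B=22.7. 22·(0.8018 − sin(2π·0.8018)/(2π)) = 20.9566 → s = 44.9566
radial distance = base radius + s = 26 + 44.9566 = 70.9566

70.9566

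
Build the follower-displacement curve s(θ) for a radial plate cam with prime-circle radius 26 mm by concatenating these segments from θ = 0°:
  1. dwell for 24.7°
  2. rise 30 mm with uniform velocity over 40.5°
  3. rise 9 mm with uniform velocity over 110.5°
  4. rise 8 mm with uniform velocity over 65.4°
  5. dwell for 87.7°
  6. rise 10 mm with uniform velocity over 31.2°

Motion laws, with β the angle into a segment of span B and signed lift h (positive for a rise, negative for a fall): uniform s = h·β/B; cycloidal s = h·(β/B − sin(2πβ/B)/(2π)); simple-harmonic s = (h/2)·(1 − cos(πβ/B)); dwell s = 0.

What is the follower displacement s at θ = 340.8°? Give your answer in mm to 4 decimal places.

seg 1 [0°–24.7°] dwell: s stays 0.0000
seg 2 [24.7°–65.2°] uniform, h=30: full span → s += 30 → s = 30.0000
seg 3 [65.2°–175.7°] uniform, h=9: full span → s += 9 → s = 39.0000
seg 4 [175.7°–241.1°] uniform, h=8: full span → s += 8 → s = 47.0000
seg 5 [241.1°–328.8°] dwell: s stays 47.0000
seg 6 [328.8°–360°] uniform, h=10: θ=340.8° here. β=12, B=31.2. 10·12/31.2 = 3.8462 → s = 50.8462

50.8462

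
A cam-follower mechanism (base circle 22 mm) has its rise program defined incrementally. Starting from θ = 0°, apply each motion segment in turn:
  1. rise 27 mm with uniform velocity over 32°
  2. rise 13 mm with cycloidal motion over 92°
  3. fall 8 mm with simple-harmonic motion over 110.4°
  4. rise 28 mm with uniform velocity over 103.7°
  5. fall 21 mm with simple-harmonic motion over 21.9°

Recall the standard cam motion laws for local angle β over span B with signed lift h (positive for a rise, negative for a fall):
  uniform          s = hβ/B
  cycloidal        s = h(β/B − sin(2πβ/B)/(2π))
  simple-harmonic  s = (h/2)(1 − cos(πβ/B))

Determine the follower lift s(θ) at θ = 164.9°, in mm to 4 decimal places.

seg 1 [0°–32°] uniform, h=27: full span → s += 27 → s = 27.0000
seg 2 [32°–124°] cycloidal, h=13: full span → s += 13 → s = 40.0000
seg 3 [124°–234.4°] simple-harmonic, h=-8: θ=164.9° here. β=40.9, B=110.4. -8/2·(1 − cos(π·0.3705)) = -2.4168 → s = 37.5832

37.5832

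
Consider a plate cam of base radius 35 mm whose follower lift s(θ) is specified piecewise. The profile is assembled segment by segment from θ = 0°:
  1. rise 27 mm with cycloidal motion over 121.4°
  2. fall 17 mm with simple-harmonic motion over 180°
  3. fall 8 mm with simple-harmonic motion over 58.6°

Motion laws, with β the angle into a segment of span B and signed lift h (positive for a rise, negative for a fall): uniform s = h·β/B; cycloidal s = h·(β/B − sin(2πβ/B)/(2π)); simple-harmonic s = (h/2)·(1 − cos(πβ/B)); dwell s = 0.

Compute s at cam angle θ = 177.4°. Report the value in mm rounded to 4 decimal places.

seg 1 [0°–121.4°] cycloidal, h=27: full span → s += 27 → s = 27.0000
seg 2 [121.4°–301.4°] simple-harmonic, h=-17: θ=177.4° here. β=56, B=180. -17/2·(1 − cos(π·0.3111)) = -3.7469 → s = 23.2531

23.2531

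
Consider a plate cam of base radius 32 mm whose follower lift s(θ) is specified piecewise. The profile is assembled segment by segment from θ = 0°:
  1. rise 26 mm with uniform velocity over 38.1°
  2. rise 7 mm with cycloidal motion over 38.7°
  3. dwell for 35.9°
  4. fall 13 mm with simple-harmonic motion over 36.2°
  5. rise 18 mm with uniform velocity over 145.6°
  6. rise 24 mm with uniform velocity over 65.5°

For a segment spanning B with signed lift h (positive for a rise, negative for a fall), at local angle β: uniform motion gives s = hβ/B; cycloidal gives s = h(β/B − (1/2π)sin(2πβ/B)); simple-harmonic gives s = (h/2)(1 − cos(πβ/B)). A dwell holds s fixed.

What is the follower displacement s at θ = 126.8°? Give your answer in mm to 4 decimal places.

seg 1 [0°–38.1°] uniform, h=26: full span → s += 26 → s = 26.0000
seg 2 [38.1°–76.8°] cycloidal, h=7: full span → s += 7 → s = 33.0000
seg 3 [76.8°–112.7°] dwell: s stays 33.0000
seg 4 [112.7°–148.9°] simple-harmonic, h=-13: θ=126.8° here. β=14.1, B=36.2. -13/2·(1 − cos(π·0.3895)) = -4.2887 → s = 28.7113

28.7113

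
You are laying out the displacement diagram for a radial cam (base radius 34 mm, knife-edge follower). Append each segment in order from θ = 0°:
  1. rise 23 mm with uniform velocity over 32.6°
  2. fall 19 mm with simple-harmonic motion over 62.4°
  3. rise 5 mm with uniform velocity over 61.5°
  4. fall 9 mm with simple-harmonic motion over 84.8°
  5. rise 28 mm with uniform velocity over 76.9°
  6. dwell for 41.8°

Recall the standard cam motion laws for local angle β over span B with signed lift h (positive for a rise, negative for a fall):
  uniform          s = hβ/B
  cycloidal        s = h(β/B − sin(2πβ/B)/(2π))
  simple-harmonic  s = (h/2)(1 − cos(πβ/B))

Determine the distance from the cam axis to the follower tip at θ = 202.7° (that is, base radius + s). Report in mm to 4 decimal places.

seg 1 [0°–32.6°] uniform, h=23: full span → s += 23 → s = 23.0000
seg 2 [32.6°–95°] simple-harmonic, h=-19: full span → s += -19 → s = 4.0000
seg 3 [95°–156.5°] uniform, h=5: full span → s += 5 → s = 9.0000
seg 4 [156.5°–241.3°] simple-harmonic, h=-9: θ=202.7° here. β=46.2, B=84.8. -9/2·(1 − cos(π·0.5448)) = -5.1314 → s = 3.8686
radial distance = base radius + s = 34 + 3.8686 = 37.8686

37.8686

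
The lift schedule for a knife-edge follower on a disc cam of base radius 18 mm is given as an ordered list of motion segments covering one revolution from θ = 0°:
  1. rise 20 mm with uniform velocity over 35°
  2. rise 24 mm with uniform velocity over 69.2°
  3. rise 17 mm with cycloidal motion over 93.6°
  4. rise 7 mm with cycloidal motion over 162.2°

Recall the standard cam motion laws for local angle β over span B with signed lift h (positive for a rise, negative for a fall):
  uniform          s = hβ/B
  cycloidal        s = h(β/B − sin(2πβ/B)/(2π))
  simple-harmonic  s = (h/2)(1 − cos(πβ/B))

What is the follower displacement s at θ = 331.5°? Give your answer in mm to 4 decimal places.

seg 1 [0°–35°] uniform, h=20: full span → s += 20 → s = 20.0000
seg 2 [35°–104.2°] uniform, h=24: full span → s += 24 → s = 44.0000
seg 3 [104.2°–197.8°] cycloidal, h=17: full span → s += 17 → s = 61.0000
seg 4 [197.8°–360°] cycloidal, h=7: θ=331.5° here. β=133.7, B=162.2. 7·(0.8243 − sin(2π·0.8243)/(2π)) = 6.7649 → s = 67.7649

67.7649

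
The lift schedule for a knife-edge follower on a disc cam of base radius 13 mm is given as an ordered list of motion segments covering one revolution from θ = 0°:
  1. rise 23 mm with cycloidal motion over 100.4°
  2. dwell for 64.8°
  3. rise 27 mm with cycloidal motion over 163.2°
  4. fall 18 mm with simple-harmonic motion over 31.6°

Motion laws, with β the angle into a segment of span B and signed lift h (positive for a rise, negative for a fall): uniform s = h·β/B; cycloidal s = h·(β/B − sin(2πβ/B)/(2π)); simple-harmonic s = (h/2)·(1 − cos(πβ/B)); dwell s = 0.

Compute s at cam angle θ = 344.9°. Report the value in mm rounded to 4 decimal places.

seg 1 [0°–100.4°] cycloidal, h=23: full span → s += 23 → s = 23.0000
seg 2 [100.4°–165.2°] dwell: s stays 23.0000
seg 3 [165.2°–328.4°] cycloidal, h=27: full span → s += 27 → s = 50.0000
seg 4 [328.4°–360°] simple-harmonic, h=-18: θ=344.9° here. β=16.5, B=31.6. -18/2·(1 − cos(π·0.5222)) = -9.6258 → s = 40.3742

40.3742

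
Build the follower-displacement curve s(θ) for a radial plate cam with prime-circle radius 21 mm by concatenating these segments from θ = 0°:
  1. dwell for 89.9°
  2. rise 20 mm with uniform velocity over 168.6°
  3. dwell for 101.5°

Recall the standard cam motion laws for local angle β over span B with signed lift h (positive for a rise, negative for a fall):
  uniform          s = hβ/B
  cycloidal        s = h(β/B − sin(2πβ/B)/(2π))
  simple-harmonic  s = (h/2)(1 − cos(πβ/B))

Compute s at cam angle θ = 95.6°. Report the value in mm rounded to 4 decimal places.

seg 1 [0°–89.9°] dwell: s stays 0.0000
seg 2 [89.9°–258.5°] uniform, h=20: θ=95.6° here. β=5.7, B=168.6. 20·5.7/168.6 = 0.6762 → s = 0.6762

0.6762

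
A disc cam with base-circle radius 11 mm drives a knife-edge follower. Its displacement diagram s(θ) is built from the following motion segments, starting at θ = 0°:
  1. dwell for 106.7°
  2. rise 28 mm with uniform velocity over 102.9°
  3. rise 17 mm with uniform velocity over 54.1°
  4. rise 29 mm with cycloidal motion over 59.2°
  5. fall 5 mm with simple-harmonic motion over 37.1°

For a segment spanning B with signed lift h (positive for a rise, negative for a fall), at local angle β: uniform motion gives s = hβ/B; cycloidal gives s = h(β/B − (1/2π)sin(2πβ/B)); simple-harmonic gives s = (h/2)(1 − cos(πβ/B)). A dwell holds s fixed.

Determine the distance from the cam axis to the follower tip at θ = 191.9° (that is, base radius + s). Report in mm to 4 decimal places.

seg 1 [0°–106.7°] dwell: s stays 0.0000
seg 2 [106.7°–209.6°] uniform, h=28: θ=191.9° here. β=85.2, B=102.9. 28·85.2/102.9 = 23.1837 → s = 23.1837
radial distance = base radius + s = 11 + 23.1837 = 34.1837

34.1837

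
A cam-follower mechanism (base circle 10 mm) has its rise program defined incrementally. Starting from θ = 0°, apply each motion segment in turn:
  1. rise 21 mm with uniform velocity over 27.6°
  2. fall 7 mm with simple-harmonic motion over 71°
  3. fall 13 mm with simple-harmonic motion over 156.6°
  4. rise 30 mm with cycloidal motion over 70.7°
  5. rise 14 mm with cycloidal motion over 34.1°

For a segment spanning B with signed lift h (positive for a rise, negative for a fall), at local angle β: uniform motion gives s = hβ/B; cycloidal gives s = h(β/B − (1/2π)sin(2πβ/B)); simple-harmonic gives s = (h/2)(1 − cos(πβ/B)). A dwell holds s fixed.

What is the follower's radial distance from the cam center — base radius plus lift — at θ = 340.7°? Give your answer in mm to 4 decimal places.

seg 1 [0°–27.6°] uniform, h=21: full span → s += 21 → s = 21.0000
seg 2 [27.6°–98.6°] simple-harmonic, h=-7: full span → s += -7 → s = 14.0000
seg 3 [98.6°–255.2°] simple-harmonic, h=-13: full span → s += -13 → s = 1.0000
seg 4 [255.2°–325.9°] cycloidal, h=30: full span → s += 30 → s = 31.0000
seg 5 [325.9°–360°] cycloidal, h=14: θ=340.7° here. β=14.8, B=34.1. 14·(0.4340 − sin(2π·0.4340)/(2π)) = 5.1787 → s = 36.1787
radial distance = base radius + s = 10 + 36.1787 = 46.1787

46.1787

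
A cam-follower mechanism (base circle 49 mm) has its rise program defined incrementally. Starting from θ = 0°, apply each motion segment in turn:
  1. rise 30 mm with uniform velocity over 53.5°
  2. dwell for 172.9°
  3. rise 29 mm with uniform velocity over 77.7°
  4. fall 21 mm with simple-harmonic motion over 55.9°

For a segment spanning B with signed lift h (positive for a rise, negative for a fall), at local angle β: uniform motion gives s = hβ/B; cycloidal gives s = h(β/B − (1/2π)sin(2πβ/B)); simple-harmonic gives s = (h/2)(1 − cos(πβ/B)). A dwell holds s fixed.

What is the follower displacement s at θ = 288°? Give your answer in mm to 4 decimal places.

seg 1 [0°–53.5°] uniform, h=30: full span → s += 30 → s = 30.0000
seg 2 [53.5°–226.4°] dwell: s stays 30.0000
seg 3 [226.4°–304.1°] uniform, h=29: θ=288° here. β=61.6, B=77.7. 29·61.6/77.7 = 22.9910 → s = 52.9910

52.9910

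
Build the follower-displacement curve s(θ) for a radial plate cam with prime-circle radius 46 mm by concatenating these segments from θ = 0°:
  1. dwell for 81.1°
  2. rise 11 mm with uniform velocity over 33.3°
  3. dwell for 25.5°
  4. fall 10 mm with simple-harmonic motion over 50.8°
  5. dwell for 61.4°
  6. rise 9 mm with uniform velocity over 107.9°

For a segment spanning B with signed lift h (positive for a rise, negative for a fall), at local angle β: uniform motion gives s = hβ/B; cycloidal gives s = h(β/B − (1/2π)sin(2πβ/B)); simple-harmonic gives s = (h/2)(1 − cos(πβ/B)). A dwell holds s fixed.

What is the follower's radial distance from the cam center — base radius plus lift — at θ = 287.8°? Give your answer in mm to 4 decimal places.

seg 1 [0°–81.1°] dwell: s stays 0.0000
seg 2 [81.1°–114.4°] uniform, h=11: full span → s += 11 → s = 11.0000
seg 3 [114.4°–139.9°] dwell: s stays 11.0000
seg 4 [139.9°–190.7°] simple-harmonic, h=-10: full span → s += -10 → s = 1.0000
seg 5 [190.7°–252.1°] dwell: s stays 1.0000
seg 6 [252.1°–360°] uniform, h=9: θ=287.8° here. β=35.7, B=107.9. 9·35.7/107.9 = 2.9778 → s = 3.9778
radial distance = base radius + s = 46 + 3.9778 = 49.9778

49.9778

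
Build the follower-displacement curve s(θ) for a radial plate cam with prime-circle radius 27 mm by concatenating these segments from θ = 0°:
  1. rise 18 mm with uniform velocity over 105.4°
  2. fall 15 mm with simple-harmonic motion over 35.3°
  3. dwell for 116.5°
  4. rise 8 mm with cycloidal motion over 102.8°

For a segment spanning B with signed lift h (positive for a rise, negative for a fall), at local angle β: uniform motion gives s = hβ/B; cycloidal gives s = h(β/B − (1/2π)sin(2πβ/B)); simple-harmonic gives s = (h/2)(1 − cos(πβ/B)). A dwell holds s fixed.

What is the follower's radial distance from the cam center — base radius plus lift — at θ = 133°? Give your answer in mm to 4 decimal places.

seg 1 [0°–105.4°] uniform, h=18: full span → s += 18 → s = 18.0000
seg 2 [105.4°–140.7°] simple-harmonic, h=-15: θ=133° here. β=27.6, B=35.3. -15/2·(1 − cos(π·0.7819)) = -13.3068 → s = 4.6932
radial distance = base radius + s = 27 + 4.6932 = 31.6932

31.6932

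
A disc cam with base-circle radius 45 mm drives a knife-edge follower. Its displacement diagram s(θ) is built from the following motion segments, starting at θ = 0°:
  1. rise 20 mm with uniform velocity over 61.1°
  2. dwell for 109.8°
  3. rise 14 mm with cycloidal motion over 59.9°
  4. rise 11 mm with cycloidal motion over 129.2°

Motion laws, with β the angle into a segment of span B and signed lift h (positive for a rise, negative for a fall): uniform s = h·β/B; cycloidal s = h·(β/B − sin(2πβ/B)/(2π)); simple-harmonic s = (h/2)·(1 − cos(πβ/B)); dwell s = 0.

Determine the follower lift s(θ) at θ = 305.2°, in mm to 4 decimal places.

seg 1 [0°–61.1°] uniform, h=20: full span → s += 20 → s = 20.0000
seg 2 [61.1°–170.9°] dwell: s stays 20.0000
seg 3 [170.9°–230.8°] cycloidal, h=14: full span → s += 14 → s = 34.0000
seg 4 [230.8°–360°] cycloidal, h=11: θ=305.2° here. β=74.4, B=129.2. 11·(0.5759 − sin(2π·0.5759)/(2π)) = 7.1375 → s = 41.1375

41.1375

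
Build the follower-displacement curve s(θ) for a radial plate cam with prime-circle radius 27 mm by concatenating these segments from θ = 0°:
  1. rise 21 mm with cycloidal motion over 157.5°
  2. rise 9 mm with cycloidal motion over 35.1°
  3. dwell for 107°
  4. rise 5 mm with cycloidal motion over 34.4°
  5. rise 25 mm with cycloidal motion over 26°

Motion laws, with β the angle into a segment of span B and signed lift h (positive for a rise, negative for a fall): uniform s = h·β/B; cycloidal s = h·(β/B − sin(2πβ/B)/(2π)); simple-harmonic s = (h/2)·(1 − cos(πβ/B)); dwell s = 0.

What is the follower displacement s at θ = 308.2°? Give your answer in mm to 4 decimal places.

seg 1 [0°–157.5°] cycloidal, h=21: full span → s += 21 → s = 21.0000
seg 2 [157.5°–192.6°] cycloidal, h=9: full span → s += 9 → s = 30.0000
seg 3 [192.6°–299.6°] dwell: s stays 30.0000
seg 4 [299.6°–334°] cycloidal, h=5: θ=308.2° here. β=8.6, B=34.4. 5·(0.2500 − sin(2π·0.2500)/(2π)) = 0.4542 → s = 30.4542

30.4542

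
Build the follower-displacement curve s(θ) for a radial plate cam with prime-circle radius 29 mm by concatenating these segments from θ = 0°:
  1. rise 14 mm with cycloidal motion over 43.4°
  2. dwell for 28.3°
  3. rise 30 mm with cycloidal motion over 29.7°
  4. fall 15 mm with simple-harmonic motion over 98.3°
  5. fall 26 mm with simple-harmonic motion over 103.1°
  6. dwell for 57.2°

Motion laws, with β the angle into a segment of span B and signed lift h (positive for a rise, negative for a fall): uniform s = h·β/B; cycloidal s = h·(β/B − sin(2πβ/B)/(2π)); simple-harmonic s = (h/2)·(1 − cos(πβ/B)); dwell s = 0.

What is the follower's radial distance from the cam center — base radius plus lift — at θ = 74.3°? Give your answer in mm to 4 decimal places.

seg 1 [0°–43.4°] cycloidal, h=14: full span → s += 14 → s = 14.0000
seg 2 [43.4°–71.7°] dwell: s stays 14.0000
seg 3 [71.7°–101.4°] cycloidal, h=30: θ=74.3° here. β=2.6, B=29.7. 30·(0.0875 − sin(2π·0.0875)/(2π)) = 0.1304 → s = 14.1304
radial distance = base radius + s = 29 + 14.1304 = 43.1304

43.1304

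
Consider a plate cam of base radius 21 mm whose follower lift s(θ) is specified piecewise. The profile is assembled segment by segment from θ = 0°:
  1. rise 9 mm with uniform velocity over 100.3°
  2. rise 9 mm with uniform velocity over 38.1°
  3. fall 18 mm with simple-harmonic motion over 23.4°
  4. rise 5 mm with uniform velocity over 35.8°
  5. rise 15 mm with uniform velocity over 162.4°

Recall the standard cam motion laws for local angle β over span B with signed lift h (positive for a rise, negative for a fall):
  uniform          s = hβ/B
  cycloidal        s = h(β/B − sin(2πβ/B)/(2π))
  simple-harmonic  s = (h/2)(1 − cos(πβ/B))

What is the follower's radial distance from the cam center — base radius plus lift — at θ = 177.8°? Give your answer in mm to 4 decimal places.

seg 1 [0°–100.3°] uniform, h=9: full span → s += 9 → s = 9.0000
seg 2 [100.3°–138.4°] uniform, h=9: full span → s += 9 → s = 18.0000
seg 3 [138.4°–161.8°] simple-harmonic, h=-18: full span → s += -18 → s = 0.0000
seg 4 [161.8°–197.6°] uniform, h=5: θ=177.8° here. β=16, B=35.8. 5·16/35.8 = 2.2346 → s = 2.2346
radial distance = base radius + s = 21 + 2.2346 = 23.2346

23.2346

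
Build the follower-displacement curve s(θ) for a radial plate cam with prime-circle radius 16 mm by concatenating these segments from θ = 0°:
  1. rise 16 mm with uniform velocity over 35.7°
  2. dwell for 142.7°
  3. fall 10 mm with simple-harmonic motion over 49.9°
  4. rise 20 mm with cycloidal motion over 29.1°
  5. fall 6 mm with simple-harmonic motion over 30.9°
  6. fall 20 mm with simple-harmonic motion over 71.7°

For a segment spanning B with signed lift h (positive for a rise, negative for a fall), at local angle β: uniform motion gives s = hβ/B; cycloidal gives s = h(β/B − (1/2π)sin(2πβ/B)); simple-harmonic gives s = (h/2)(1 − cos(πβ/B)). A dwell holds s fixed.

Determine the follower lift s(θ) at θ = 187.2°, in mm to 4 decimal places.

seg 1 [0°–35.7°] uniform, h=16: full span → s += 16 → s = 16.0000
seg 2 [35.7°–178.4°] dwell: s stays 16.0000
seg 3 [178.4°–228.3°] simple-harmonic, h=-10: θ=187.2° here. β=8.8, B=49.9. -10/2·(1 − cos(π·0.1764)) = -0.7479 → s = 15.2521

15.2521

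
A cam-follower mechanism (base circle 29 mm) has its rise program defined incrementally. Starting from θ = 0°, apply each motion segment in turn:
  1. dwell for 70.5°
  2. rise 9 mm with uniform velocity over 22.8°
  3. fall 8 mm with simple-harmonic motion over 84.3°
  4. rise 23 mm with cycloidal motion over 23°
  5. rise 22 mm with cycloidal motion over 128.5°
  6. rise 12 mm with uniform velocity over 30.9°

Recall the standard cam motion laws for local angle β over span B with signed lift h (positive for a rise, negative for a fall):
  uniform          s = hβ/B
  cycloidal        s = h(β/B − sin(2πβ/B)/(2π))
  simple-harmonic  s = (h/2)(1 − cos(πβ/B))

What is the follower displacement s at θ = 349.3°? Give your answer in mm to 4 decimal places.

seg 1 [0°–70.5°] dwell: s stays 0.0000
seg 2 [70.5°–93.3°] uniform, h=9: full span → s += 9 → s = 9.0000
seg 3 [93.3°–177.6°] simple-harmonic, h=-8: full span → s += -8 → s = 1.0000
seg 4 [177.6°–200.6°] cycloidal, h=23: full span → s += 23 → s = 24.0000
seg 5 [200.6°–329.1°] cycloidal, h=22: full span → s += 22 → s = 46.0000
seg 6 [329.1°–360°] uniform, h=12: θ=349.3° here. β=20.2, B=30.9. 12·20.2/30.9 = 7.8447 → s = 53.8447

53.8447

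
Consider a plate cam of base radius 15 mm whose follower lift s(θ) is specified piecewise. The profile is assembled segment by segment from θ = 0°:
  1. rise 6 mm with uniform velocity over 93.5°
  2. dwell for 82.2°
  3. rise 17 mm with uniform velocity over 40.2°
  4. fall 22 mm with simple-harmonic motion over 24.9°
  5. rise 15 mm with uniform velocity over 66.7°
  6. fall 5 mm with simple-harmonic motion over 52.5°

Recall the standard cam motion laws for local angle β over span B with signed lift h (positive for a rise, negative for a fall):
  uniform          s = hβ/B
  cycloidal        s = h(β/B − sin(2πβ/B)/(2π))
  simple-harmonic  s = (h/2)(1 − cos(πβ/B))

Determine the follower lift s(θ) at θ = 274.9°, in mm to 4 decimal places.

seg 1 [0°–93.5°] uniform, h=6: full span → s += 6 → s = 6.0000
seg 2 [93.5°–175.7°] dwell: s stays 6.0000
seg 3 [175.7°–215.9°] uniform, h=17: full span → s += 17 → s = 23.0000
seg 4 [215.9°–240.8°] simple-harmonic, h=-22: full span → s += -22 → s = 1.0000
seg 5 [240.8°–307.5°] uniform, h=15: θ=274.9° here. β=34.1, B=66.7. 15·34.1/66.7 = 7.6687 → s = 8.6687

8.6687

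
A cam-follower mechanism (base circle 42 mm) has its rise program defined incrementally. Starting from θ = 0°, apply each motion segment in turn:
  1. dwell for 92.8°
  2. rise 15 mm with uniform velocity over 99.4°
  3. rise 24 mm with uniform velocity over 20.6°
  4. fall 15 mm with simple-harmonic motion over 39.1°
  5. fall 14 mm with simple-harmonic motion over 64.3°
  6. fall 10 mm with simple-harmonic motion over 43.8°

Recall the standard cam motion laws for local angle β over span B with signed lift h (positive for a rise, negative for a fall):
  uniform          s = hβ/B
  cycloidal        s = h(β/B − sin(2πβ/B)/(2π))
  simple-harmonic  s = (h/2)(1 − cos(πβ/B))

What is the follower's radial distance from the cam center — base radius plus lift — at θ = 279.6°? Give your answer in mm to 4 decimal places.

seg 1 [0°–92.8°] dwell: s stays 0.0000
seg 2 [92.8°–192.2°] uniform, h=15: full span → s += 15 → s = 15.0000
seg 3 [192.2°–212.8°] uniform, h=24: full span → s += 24 → s = 39.0000
seg 4 [212.8°–251.9°] simple-harmonic, h=-15: full span → s += -15 → s = 24.0000
seg 5 [251.9°–316.2°] simple-harmonic, h=-14: θ=279.6° here. β=27.7, B=64.3. -14/2·(1 − cos(π·0.4308)) = -5.4900 → s = 18.5100
radial distance = base radius + s = 42 + 18.5100 = 60.5100

60.5100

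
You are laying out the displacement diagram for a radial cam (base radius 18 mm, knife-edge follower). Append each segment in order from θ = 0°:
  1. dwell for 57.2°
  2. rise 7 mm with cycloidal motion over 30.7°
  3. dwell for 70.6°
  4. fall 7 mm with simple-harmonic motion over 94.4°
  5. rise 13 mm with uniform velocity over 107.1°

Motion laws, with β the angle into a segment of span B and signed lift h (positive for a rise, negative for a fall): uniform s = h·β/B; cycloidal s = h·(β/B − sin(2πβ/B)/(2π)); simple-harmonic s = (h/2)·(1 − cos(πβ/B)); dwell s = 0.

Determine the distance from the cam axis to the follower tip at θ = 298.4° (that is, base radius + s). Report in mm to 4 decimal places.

seg 1 [0°–57.2°] dwell: s stays 0.0000
seg 2 [57.2°–87.9°] cycloidal, h=7: full span → s += 7 → s = 7.0000
seg 3 [87.9°–158.5°] dwell: s stays 7.0000
seg 4 [158.5°–252.9°] simple-harmonic, h=-7: full span → s += -7 → s = 0.0000
seg 5 [252.9°–360°] uniform, h=13: θ=298.4° here. β=45.5, B=107.1. 13·45.5/107.1 = 5.5229 → s = 5.5229
radial distance = base radius + s = 18 + 5.5229 = 23.5229

23.5229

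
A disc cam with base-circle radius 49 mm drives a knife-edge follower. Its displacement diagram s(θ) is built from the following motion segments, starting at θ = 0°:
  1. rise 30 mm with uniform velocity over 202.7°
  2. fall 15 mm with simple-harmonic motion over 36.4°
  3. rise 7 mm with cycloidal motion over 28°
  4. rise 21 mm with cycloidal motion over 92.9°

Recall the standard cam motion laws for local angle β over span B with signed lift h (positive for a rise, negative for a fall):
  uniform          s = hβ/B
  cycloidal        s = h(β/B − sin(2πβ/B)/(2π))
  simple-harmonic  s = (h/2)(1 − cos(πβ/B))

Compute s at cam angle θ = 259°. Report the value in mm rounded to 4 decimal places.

seg 1 [0°–202.7°] uniform, h=30: full span → s += 30 → s = 30.0000
seg 2 [202.7°–239.1°] simple-harmonic, h=-15: full span → s += -15 → s = 15.0000
seg 3 [239.1°–267.1°] cycloidal, h=7: θ=259° here. β=19.9, B=28. 7·(0.7107 − sin(2π·0.7107)/(2π)) = 6.0553 → s = 21.0553

21.0553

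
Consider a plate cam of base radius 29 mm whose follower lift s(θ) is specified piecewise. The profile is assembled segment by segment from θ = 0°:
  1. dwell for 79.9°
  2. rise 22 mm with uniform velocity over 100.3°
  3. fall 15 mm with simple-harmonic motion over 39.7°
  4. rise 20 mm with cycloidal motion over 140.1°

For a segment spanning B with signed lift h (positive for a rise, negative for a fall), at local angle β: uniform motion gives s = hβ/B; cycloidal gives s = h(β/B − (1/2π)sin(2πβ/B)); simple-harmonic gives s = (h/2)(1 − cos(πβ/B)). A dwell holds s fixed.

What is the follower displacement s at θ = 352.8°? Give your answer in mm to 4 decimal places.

seg 1 [0°–79.9°] dwell: s stays 0.0000
seg 2 [79.9°–180.2°] uniform, h=22: full span → s += 22 → s = 22.0000
seg 3 [180.2°–219.9°] simple-harmonic, h=-15: full span → s += -15 → s = 7.0000
seg 4 [219.9°–360°] cycloidal, h=20: θ=352.8° here. β=132.9, B=140.1. 20·(0.9486 − sin(2π·0.9486)/(2π)) = 19.9822 → s = 26.9822

26.9822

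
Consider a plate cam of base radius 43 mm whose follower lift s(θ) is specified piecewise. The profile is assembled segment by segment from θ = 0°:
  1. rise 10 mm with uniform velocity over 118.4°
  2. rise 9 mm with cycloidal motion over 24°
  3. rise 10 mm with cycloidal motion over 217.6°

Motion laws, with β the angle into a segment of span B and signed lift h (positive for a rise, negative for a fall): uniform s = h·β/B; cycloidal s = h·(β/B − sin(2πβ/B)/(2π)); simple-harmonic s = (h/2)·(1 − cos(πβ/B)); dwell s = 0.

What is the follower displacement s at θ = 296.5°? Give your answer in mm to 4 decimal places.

seg 1 [0°–118.4°] uniform, h=10: full span → s += 10 → s = 10.0000
seg 2 [118.4°–142.4°] cycloidal, h=9: full span → s += 9 → s = 19.0000
seg 3 [142.4°–360°] cycloidal, h=10: θ=296.5° here. β=154.1, B=217.6. 10·(0.7082 − sin(2π·0.7082)/(2π)) = 8.6187 → s = 27.6187

27.6187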